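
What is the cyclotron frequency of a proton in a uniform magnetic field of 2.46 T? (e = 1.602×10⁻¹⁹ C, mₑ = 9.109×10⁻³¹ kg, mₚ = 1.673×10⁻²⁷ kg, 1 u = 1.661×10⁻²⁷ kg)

f = |q|B/(2πm).
f = (1.602×10⁻¹⁹)(2.46)/(2π·1.673×10⁻²⁷) ≈ 3.75×10⁷ Hz.

f ≈ 3.75×10⁷ Hz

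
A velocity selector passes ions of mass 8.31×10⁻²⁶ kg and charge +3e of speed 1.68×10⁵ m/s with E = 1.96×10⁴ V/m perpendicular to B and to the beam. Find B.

Balance of forces in the selector: qE = qvB ⇒ B = E/v.
B = 1.96×10⁴/1.68×10⁵ = 0.117 T.

B = 0.117 T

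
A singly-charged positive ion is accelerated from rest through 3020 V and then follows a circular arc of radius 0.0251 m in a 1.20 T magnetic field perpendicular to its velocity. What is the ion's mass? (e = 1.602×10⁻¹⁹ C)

m ≈ 2.41×10⁻²⁶ kg

Combine |q|V = ½mv² and r = mv/(|q|B): eliminate v to get m = qB²r²/(2V).
m = (1.602×10⁻¹⁹)(1.20)²(0.0251)²/(2·3020) ≈ 2.41×10⁻²⁶ kg.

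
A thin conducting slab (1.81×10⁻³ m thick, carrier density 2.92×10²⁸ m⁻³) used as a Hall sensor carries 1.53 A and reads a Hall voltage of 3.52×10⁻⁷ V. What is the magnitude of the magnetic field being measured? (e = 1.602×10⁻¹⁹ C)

From V_H = IB/(n e t), B = V_H n e t / I.
B = (3.52×10⁻⁷)(2.92×10²⁸)(1.602×10⁻¹⁹)(1.81×10⁻³)/1.53 ≈ 1.95 T.

B ≈ 1.95 T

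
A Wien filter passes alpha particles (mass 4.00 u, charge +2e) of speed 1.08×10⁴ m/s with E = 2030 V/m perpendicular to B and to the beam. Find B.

Balance of forces in the selector: qE = qvB ⇒ B = E/v.
B = 2030/1.08×10⁴ = 0.188 T.

B = 0.188 T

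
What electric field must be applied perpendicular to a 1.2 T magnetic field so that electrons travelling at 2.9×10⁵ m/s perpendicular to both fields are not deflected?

E = 3.5×10⁵ V/m

For straight-line motion qE = qvB, so E = vB.
E = 2.9×10⁵ × 1.2 = 3.5×10⁵ V/m.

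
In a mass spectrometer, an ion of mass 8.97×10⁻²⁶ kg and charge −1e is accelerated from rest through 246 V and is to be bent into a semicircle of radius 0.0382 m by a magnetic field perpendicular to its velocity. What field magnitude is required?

B ≈ 0.434 T

v = √(2|q|V/m) = √(2·1.602×10⁻¹⁹·246/8.97×10⁻²⁶) ≈ 2.964×10⁴ m/s.
B = mv/(|q|r) = (8.97×10⁻²⁶)(2.964×10⁴)/((1.602×10⁻¹⁹)(0.0382)) ≈ 0.434 T.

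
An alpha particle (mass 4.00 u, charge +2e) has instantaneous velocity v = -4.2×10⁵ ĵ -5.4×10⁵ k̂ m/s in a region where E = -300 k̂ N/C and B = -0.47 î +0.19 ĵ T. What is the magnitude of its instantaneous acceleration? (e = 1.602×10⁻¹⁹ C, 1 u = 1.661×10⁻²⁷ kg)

v×B = (1.03×10⁵, 2.54×10⁵, -1.97×10⁵) N/C.
E + v×B = (1.03×10⁵, 2.54×10⁵, -1.98×10⁵) N/C.
F = q(E + v×B) = (3.204×10⁻¹⁹ C)·(1.03×10⁵, 2.54×10⁵, -1.98×10⁵) = (3.29×10⁻¹⁴, 8.13×10⁻¹⁴, -6.33×10⁻¹⁴) N.
|a| = |F|/m = 1.082×10⁻¹³/6.644×10⁻²⁷ ≈ 1.63×10¹³ m/s².

|a| ≈ 1.63×10¹³ m/s²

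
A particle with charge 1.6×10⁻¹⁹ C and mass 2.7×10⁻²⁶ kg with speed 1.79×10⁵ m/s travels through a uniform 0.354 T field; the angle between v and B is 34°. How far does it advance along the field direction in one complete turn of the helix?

p ≈ 0.444 m

v∥ = v cosθ = 1.79×10⁵·cos34° ≈ 1.484×10⁵ m/s.
T = 2πm/(|q|B) = 2π(2.7×10⁻²⁶)/((1.6×10⁻¹⁹)(0.354)) ≈ 2.995×10⁻⁶ s.
pitch = v∥ T = (1.484×10⁵)(2.995×10⁻⁶) ≈ 0.444 m.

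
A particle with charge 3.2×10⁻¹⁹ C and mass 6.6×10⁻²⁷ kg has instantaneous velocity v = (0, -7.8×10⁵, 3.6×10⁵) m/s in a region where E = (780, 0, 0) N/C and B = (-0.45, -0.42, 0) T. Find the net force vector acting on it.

F ≈ (4.86×10⁻¹⁴, -5.18×10⁻¹⁴, -1.12×10⁻¹³) N

v×B = (1.51×10⁵, -1.62×10⁵, -3.51×10⁵) N/C.
E + v×B = (1.52×10⁵, -1.62×10⁵, -3.51×10⁵) N/C.
F = q(E + v×B) = (3.2×10⁻¹⁹ C)·(1.52×10⁵, -1.62×10⁵, -3.51×10⁵) = (4.86×10⁻¹⁴, -5.18×10⁻¹⁴, -1.12×10⁻¹³) N.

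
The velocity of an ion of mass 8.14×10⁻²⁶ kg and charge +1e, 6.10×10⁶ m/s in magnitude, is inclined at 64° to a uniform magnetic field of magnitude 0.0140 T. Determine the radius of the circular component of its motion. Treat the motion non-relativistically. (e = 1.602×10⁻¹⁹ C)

v⊥ = v sinθ = 6.10×10⁶·sin64° ≈ 5.483×10⁶ m/s.
r = m v⊥/(|q|B) = (8.14×10⁻²⁶)(5.483×10⁶)/((1.602×10⁻¹⁹)(0.0140)) ≈ 199 m.

r ≈ 199 m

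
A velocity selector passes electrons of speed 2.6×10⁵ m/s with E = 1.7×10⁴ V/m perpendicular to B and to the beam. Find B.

Balance of forces in the selector: qE = qvB ⇒ B = E/v.
B = 1.7×10⁴/2.6×10⁵ = 0.065 T.

B = 0.065 T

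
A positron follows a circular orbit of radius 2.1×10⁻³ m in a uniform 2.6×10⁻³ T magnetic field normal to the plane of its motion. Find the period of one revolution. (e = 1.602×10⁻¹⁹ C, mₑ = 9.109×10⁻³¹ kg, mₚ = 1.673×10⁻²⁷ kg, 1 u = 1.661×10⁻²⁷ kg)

The cyclotron period depends only on m, q, B: T = 2πm/(|q|B).
T = 2π(9.109×10⁻³¹)/((1.602×10⁻¹⁹)(2.6×10⁻³)) ≈ 1.4×10⁻⁸ s.

T ≈ 1.4×10⁻⁸ s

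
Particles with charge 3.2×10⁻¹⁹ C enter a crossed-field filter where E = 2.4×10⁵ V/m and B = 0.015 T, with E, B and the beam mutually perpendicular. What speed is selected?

v = 1.6×10⁷ m/s

For undeflected motion the electric and magnetic forces balance: qE = qvB.
v = E/B = 2.4×10⁵/0.015 = 1.6×10⁷ m/s.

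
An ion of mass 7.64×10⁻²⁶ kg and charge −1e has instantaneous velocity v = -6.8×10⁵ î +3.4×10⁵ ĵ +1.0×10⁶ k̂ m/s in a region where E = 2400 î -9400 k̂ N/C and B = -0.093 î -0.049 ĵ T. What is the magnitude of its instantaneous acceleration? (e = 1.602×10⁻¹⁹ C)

v×B = (4.90×10⁴, -9.30×10⁴, 6.49×10⁴) N/C.
E + v×B = (5.14×10⁴, -9.30×10⁴, 5.55×10⁴) N/C.
F = q(E + v×B) = (−1.602×10⁻¹⁹ C)·(5.14×10⁴, -9.30×10⁴, 5.55×10⁴) = (-8.23×10⁻¹⁵, 1.49×10⁻¹⁴, -8.90×10⁻¹⁵) N.
|a| = |F|/m = 1.921×10⁻¹⁴/7.64×10⁻²⁶ ≈ 2.51×10¹¹ m/s².

|a| ≈ 2.51×10¹¹ m/s²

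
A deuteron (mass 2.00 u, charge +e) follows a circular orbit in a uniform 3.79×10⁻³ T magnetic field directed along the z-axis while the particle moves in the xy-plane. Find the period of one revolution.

T ≈ 3.44×10⁻⁵ s

The cyclotron period depends only on m, q, B: T = 2πm/(|q|B).
T = 2π(3.322×10⁻²⁷)/((1.602×10⁻¹⁹)(3.79×10⁻³)) ≈ 3.44×10⁻⁵ s.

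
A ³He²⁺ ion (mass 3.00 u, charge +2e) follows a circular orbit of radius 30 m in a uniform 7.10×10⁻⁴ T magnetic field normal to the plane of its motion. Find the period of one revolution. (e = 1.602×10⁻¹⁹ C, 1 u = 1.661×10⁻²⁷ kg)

T ≈ 1.38×10⁻⁴ s

The cyclotron period depends only on m, q, B: T = 2πm/(|q|B).
T = 2π(4.983×10⁻²⁷)/((3.204×10⁻¹⁹)(7.10×10⁻⁴)) ≈ 1.38×10⁻⁴ s.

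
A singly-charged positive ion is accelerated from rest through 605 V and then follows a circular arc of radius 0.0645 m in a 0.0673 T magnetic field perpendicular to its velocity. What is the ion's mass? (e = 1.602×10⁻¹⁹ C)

m ≈ 2.49×10⁻²⁷ kg

Combine |q|V = ½mv² and r = mv/(|q|B): eliminate v to get m = qB²r²/(2V).
m = (1.602×10⁻¹⁹)(0.0673)²(0.0645)²/(2·605) ≈ 2.49×10⁻²⁷ kg.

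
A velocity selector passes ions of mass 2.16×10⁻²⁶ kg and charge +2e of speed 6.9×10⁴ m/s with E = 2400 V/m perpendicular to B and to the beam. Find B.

Balance of forces in the selector: qE = qvB ⇒ B = E/v.
B = 2400/6.9×10⁴ = 0.035 T.

B = 0.035 T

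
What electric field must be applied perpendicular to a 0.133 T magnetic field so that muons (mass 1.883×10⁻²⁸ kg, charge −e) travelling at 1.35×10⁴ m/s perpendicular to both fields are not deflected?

For straight-line motion qE = qvB, so E = vB.
E = 1.35×10⁴ × 0.133 = 1800 V/m.

E = 1800 V/m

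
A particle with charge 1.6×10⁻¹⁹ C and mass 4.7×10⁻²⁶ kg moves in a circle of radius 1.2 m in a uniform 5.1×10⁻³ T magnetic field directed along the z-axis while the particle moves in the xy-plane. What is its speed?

From |q|vB = mv²/r, v = |q|Br/m.
v = (1.6×10⁻¹⁹)(5.1×10⁻³)(1.2)/4.7×10⁻²⁶ ≈ 2.1×10⁴ m/s.

v ≈ 2.1×10⁴ m/s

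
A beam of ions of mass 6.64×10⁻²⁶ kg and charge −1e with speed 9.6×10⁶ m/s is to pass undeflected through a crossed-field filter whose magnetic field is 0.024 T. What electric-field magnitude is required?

For straight-line motion qE = qvB, so E = vB.
E = 9.6×10⁶ × 0.024 = 2.3×10⁵ V/m.

E = 2.3×10⁵ V/m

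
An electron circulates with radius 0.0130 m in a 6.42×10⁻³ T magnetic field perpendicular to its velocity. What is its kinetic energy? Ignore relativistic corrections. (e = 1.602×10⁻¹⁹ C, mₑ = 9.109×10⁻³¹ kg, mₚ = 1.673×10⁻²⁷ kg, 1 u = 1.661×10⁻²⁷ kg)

KE ≈ 613 eV

v = |q|Br/m, then KE = ½mv² = (qBr)²/(2m).
v = (1.602×10⁻¹⁹)(6.42×10⁻³)(0.0130)/9.109×10⁻³¹ ≈ 1.468×10⁷ m/s.
KE = ½(9.109×10⁻³¹)(1.468×10⁷)² ≈ 9.81×10⁻¹⁷ J = 613 eV.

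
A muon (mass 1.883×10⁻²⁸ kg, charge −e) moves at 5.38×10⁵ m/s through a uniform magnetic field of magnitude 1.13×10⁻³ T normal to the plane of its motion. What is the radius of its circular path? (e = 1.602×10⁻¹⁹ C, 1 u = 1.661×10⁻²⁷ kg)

The magnetic force provides the centripetal force: |q|vB = mv²/r.
r = mv/(|q|B) = (1.883×10⁻²⁸)(5.38×10⁵)/((1.602×10⁻¹⁹)(1.13×10⁻³)) ≈ 0.560 m.

r ≈ 0.560 m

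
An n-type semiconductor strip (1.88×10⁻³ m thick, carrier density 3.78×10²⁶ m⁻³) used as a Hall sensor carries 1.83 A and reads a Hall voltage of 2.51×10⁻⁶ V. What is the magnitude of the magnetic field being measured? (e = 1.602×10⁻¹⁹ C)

B ≈ 0.156 T

From V_H = IB/(n e t), B = V_H n e t / I.
B = (2.51×10⁻⁶)(3.78×10²⁶)(1.602×10⁻¹⁹)(1.88×10⁻³)/1.83 ≈ 0.156 T.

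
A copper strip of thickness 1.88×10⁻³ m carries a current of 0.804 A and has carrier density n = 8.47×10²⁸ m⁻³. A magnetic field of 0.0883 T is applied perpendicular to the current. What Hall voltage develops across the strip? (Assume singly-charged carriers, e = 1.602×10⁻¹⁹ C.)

V_H ≈ 2.78×10⁻⁹ V

V_H = IB/(n e t).
V_H = (0.804)(0.0883)/((8.47×10²⁸)(1.602×10⁻¹⁹)(1.88×10⁻³)) ≈ 2.78×10⁻⁹ V.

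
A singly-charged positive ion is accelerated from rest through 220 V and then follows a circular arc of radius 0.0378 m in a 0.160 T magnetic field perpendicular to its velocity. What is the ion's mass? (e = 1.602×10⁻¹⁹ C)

m ≈ 1.33×10⁻²⁶ kg

Combine |q|V = ½mv² and r = mv/(|q|B): eliminate v to get m = qB²r²/(2V).
m = (1.602×10⁻¹⁹)(0.160)²(0.0378)²/(2·220) ≈ 1.33×10⁻²⁶ kg.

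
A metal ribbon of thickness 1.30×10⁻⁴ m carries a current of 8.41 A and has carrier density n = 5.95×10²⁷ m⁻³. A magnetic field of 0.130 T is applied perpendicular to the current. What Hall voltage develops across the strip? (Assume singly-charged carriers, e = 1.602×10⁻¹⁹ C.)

V_H = IB/(n e t).
V_H = (8.41)(0.130)/((5.95×10²⁷)(1.602×10⁻¹⁹)(1.30×10⁻⁴)) ≈ 8.82×10⁻⁶ V.

V_H ≈ 8.82×10⁻⁶ V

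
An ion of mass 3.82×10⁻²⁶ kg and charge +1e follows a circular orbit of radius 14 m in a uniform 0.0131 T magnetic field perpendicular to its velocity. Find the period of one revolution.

T ≈ 1.14×10⁻⁴ s

The cyclotron period depends only on m, q, B: T = 2πm/(|q|B).
T = 2π(3.82×10⁻²⁶)/((1.602×10⁻¹⁹)(0.0131)) ≈ 1.14×10⁻⁴ s.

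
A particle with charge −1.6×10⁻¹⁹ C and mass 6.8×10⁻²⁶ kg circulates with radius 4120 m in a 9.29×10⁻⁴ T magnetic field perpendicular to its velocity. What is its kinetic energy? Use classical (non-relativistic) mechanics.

KE ≈ 1.72×10⁷ eV

v = |q|Br/m, then KE = ½mv² = (qBr)²/(2m).
v = (1.6×10⁻¹⁹)(9.29×10⁻⁴)(4120)/6.8×10⁻²⁶ ≈ 9.006×10⁶ m/s.
KE = ½(6.8×10⁻²⁶)(9.006×10⁶)² ≈ 2.76×10⁻¹² J = 1.72×10⁷ eV.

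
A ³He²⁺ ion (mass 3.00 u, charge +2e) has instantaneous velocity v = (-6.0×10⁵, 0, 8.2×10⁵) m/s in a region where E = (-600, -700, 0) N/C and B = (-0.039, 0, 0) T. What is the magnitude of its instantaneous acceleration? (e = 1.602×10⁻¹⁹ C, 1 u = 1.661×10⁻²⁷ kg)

|a| ≈ 2.10×10¹² m/s²

v×B = (0, -3.20×10⁴, 0) N/C.
E + v×B = (-600, -3.27×10⁴, 0) N/C.
F = q(E + v×B) = (3.204×10⁻¹⁹ C)·(-600, -3.27×10⁴, 0) = (-1.92×10⁻¹⁶, -1.05×10⁻¹⁴, 0) N.
|a| = |F|/m = 1.047×10⁻¹⁴/4.983×10⁻²⁷ ≈ 2.10×10¹² m/s².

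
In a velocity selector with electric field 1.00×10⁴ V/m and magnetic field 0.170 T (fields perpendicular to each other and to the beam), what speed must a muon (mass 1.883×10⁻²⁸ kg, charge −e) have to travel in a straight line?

v = 5.88×10⁴ m/s

Straight-line motion ⇒ electric and magnetic forces cancel, so E = vB.
v = E/B = 1.00×10⁴/0.170 = 5.88×10⁴ m/s.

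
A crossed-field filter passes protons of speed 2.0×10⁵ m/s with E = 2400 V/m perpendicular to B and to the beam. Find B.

Balance of forces in the selector: qE = qvB ⇒ B = E/v.
B = 2400/2.0×10⁵ = 0.012 T.

B = 0.012 T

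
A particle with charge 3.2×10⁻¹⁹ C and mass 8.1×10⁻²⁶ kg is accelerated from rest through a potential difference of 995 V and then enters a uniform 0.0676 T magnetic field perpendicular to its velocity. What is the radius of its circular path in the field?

Acceleration: |q|V = ½mv² ⇒ v = √(2|q|V/m) = √(2·3.2×10⁻¹⁹·995/8.1×10⁻²⁶) ≈ 8.867×10⁴ m/s.
In the field: r = mv/(|q|B) = (8.1×10⁻²⁶)(8.867×10⁴)/((3.2×10⁻¹⁹)(0.0676)) ≈ 0.332 m.

r ≈ 0.332 m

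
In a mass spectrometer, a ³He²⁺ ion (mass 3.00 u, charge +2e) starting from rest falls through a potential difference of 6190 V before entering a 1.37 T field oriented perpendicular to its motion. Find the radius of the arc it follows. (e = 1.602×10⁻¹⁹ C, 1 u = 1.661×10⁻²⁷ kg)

r ≈ 0.0101 m

Acceleration: |q|V = ½mv² ⇒ v = √(2|q|V/m) = √(2·3.204×10⁻¹⁹·6190/4.983×10⁻²⁷) ≈ 8.922×10⁵ m/s.
In the field: r = mv/(|q|B) = (4.983×10⁻²⁷)(8.922×10⁵)/((3.204×10⁻¹⁹)(1.37)) ≈ 0.0101 m.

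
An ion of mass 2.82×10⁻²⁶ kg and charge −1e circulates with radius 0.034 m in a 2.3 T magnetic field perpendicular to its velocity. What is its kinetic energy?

v = |q|Br/m, then KE = ½mv² = (qBr)²/(2m).
v = (1.602×10⁻¹⁹)(2.3)(0.034)/2.82×10⁻²⁶ ≈ 4.442×10⁵ m/s.
KE = ½(2.82×10⁻²⁶)(4.442×10⁵)² ≈ 2.8×10⁻¹⁵ J = 1.7×10⁴ eV.

KE ≈ 1.7×10⁴ eV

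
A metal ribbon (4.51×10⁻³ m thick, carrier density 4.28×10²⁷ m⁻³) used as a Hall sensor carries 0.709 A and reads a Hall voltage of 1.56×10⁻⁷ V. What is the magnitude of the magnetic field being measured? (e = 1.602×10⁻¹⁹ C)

From V_H = IB/(n e t), B = V_H n e t / I.
B = (1.56×10⁻⁷)(4.28×10²⁷)(1.602×10⁻¹⁹)(4.51×10⁻³)/0.709 ≈ 0.680 T.

B ≈ 0.680 T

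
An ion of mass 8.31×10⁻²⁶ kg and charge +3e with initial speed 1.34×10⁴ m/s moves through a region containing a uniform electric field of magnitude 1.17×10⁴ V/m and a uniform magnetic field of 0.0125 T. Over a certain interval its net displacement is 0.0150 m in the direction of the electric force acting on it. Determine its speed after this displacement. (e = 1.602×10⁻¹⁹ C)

B does no work; ΔKE = |q|E d.
½mv_f² = ½mv₀² + |q|Ed = ½(8.31×10⁻²⁶)(1.34×10⁴)² + (4.806×10⁻¹⁹)(1.17×10⁴)(0.0150) ≈ 7.461×10⁻¹⁸ J + 8.435×10⁻¹⁷ J ≈ 9.181×10⁻¹⁷ J.
v_f = √(2·9.181×10⁻¹⁷/8.31×10⁻²⁶) ≈ 4.70×10⁴ m/s.

v_f ≈ 4.70×10⁴ m/s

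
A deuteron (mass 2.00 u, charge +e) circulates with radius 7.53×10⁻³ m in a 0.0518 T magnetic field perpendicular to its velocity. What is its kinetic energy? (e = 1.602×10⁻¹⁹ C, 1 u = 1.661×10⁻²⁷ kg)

KE ≈ 3.67 eV

v = |q|Br/m, then KE = ½mv² = (qBr)²/(2m).
v = (1.602×10⁻¹⁹)(0.0518)(7.53×10⁻³)/3.322×10⁻²⁷ ≈ 1.881×10⁴ m/s.
KE = ½(3.322×10⁻²⁷)(1.881×10⁴)² ≈ 5.88×10⁻¹⁹ J = 3.67 eV.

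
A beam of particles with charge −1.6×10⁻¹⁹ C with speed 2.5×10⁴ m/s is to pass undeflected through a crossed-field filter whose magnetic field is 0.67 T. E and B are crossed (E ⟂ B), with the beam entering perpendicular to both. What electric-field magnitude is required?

For straight-line motion qE = qvB, so E = vB.
E = 2.5×10⁴ × 0.67 = 1.7×10⁴ V/m.

E = 1.7×10⁴ V/m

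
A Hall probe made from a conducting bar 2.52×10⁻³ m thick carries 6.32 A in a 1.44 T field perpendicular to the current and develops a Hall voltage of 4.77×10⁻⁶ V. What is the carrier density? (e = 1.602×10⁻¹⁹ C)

From V_H = IB/(n e t), n = IB/(V_H e t).
n = (6.32)(1.44)/((4.77×10⁻⁶)(1.602×10⁻¹⁹)(2.52×10⁻³)) ≈ 4.73×10²⁷ m⁻³.

n ≈ 4.73×10²⁷ m⁻³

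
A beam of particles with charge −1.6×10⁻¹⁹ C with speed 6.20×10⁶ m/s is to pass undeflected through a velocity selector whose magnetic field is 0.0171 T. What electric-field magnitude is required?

E = 1.06×10⁵ V/m

For straight-line motion qE = qvB, so E = vB.
E = 6.20×10⁶ × 0.0171 = 1.06×10⁵ V/m.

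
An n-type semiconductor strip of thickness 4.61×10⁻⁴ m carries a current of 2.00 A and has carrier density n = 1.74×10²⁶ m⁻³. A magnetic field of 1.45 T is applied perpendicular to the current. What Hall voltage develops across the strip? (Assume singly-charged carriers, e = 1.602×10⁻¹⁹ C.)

V_H ≈ 2.26×10⁻⁴ V

V_H = IB/(n e t).
V_H = (2.00)(1.45)/((1.74×10²⁶)(1.602×10⁻¹⁹)(4.61×10⁻⁴)) ≈ 2.26×10⁻⁴ V.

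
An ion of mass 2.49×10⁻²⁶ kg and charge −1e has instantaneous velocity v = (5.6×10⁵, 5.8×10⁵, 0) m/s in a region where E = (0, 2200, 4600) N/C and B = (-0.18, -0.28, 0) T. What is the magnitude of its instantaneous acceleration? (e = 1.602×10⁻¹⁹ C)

|a| ≈ 3.08×10¹¹ m/s²

v×B = (0, 0, -5.24×10⁴) N/C.
E + v×B = (0, 2200, -4.78×10⁴) N/C.
F = q(E + v×B) = (−1.602×10⁻¹⁹ C)·(0, 2200, -4.78×10⁴) = (0, -3.52×10⁻¹⁶, 7.66×10⁻¹⁵) N.
|a| = |F|/m = 7.666×10⁻¹⁵/2.49×10⁻²⁶ ≈ 3.08×10¹¹ m/s².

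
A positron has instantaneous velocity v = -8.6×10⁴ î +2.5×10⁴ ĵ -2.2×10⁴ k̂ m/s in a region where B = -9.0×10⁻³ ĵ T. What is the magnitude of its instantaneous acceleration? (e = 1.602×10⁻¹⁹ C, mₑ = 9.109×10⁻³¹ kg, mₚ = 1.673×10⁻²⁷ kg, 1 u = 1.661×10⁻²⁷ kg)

v×B = (-198, 0, 774) N/C.
F = q v×B = (1.602×10⁻¹⁹ C)·(-198, 0, 774) = (-3.17×10⁻¹⁷, 0, 1.24×10⁻¹⁶) N.
|a| = |F|/m = 1.280×10⁻¹⁶/9.109×10⁻³¹ ≈ 1.41×10¹⁴ m/s².

|a| ≈ 1.41×10¹⁴ m/s²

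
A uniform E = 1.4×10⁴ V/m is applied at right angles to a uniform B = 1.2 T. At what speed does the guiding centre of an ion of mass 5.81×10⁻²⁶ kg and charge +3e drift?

In crossed fields the guiding centre drifts at v_d = |E×B|/B² = E/B, independent of charge and mass.
v_d = 1.4×10⁴/1.2 = 1.2×10⁴ m/s.

v_d ≈ 1.2×10⁴ m/s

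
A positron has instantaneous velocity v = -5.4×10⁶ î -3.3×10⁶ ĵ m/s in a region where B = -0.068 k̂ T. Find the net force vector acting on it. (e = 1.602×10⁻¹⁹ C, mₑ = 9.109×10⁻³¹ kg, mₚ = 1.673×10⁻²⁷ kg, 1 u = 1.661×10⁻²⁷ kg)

v×B = (2.24×10⁵, -3.67×10⁵, 0) N/C.
F = q v×B = (1.602×10⁻¹⁹ C)·(2.24×10⁵, -3.67×10⁵, 0) = (3.59×10⁻¹⁴, -5.88×10⁻¹⁴, 0) N.

F ≈ (3.59×10⁻¹⁴, -5.88×10⁻¹⁴, 0) N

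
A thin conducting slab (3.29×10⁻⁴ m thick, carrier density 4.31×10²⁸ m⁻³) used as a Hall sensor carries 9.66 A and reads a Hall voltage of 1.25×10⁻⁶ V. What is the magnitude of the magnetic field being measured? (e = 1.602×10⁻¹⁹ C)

B ≈ 0.294 T

From V_H = IB/(n e t), B = V_H n e t / I.
B = (1.25×10⁻⁶)(4.31×10²⁸)(1.602×10⁻¹⁹)(3.29×10⁻⁴)/9.66 ≈ 0.294 T.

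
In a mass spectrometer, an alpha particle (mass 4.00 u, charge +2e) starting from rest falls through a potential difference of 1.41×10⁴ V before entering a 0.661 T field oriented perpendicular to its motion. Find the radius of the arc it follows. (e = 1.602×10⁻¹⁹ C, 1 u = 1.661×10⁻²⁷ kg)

r ≈ 0.0366 m

Acceleration: |q|V = ½mv² ⇒ v = √(2|q|V/m) = √(2·3.204×10⁻¹⁹·1.41×10⁴/6.644×10⁻²⁷) ≈ 1.166×10⁶ m/s.
In the field: r = mv/(|q|B) = (6.644×10⁻²⁷)(1.166×10⁶)/((3.204×10⁻¹⁹)(0.661)) ≈ 0.0366 m.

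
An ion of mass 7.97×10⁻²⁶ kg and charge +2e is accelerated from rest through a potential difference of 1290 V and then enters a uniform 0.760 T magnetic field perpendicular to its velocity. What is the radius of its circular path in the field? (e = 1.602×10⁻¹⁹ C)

Acceleration: |q|V = ½mv² ⇒ v = √(2|q|V/m) = √(2·3.204×10⁻¹⁹·1290/7.97×10⁻²⁶) ≈ 1.018×10⁵ m/s.
In the field: r = mv/(|q|B) = (7.97×10⁻²⁶)(1.018×10⁵)/((3.204×10⁻¹⁹)(0.760)) ≈ 0.0333 m.

r ≈ 0.0333 m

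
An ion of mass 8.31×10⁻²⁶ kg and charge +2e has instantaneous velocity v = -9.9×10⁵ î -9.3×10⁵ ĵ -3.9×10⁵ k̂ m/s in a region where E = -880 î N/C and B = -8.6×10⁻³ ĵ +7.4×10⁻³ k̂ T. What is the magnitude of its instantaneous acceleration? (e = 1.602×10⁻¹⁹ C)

|a| ≈ 6.09×10¹⁰ m/s²

v×B = (-1.02×10⁴, 7330, 8510) N/C.
E + v×B = (-1.11×10⁴, 7330, 8510) N/C.
F = q(E + v×B) = (3.204×10⁻¹⁹ C)·(-1.11×10⁴, 7330, 8510) = (-3.56×10⁻¹⁵, 2.35×10⁻¹⁵, 2.73×10⁻¹⁵) N.
|a| = |F|/m = 5.063×10⁻¹⁵/8.31×10⁻²⁶ ≈ 6.09×10¹⁰ m/s².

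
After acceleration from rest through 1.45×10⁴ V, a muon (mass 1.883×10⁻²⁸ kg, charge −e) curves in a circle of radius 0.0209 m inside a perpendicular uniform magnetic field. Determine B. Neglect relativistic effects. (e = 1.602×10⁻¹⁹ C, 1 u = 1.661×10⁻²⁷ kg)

B ≈ 0.279 T

v = √(2|q|V/m) = √(2·1.602×10⁻¹⁹·1.45×10⁴/1.883×10⁻²⁸) ≈ 4.967×10⁶ m/s.
B = mv/(|q|r) = (1.883×10⁻²⁸)(4.967×10⁶)/((1.602×10⁻¹⁹)(0.0209)) ≈ 0.279 T.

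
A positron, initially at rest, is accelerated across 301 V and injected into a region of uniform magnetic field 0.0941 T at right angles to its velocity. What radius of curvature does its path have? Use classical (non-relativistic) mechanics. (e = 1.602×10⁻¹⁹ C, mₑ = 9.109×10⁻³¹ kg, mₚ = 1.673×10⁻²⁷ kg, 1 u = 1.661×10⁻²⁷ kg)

Acceleration: |q|V = ½mv² ⇒ v = √(2|q|V/m) = √(2·1.602×10⁻¹⁹·301/9.109×10⁻³¹) ≈ 1.029×10⁷ m/s.
In the field: r = mv/(|q|B) = (9.109×10⁻³¹)(1.029×10⁷)/((1.602×10⁻¹⁹)(0.0941)) ≈ 6.22×10⁻⁴ m.

r ≈ 6.22×10⁻⁴ m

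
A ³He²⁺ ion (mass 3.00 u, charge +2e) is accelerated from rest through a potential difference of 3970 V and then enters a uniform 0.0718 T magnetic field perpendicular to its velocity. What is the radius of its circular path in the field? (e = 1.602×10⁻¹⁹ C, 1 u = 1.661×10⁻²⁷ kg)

Acceleration: |q|V = ½mv² ⇒ v = √(2|q|V/m) = √(2·3.204×10⁻¹⁹·3970/4.983×10⁻²⁷) ≈ 7.145×10⁵ m/s.
In the field: r = mv/(|q|B) = (4.983×10⁻²⁷)(7.145×10⁵)/((3.204×10⁻¹⁹)(0.0718)) ≈ 0.155 m.

r ≈ 0.155 m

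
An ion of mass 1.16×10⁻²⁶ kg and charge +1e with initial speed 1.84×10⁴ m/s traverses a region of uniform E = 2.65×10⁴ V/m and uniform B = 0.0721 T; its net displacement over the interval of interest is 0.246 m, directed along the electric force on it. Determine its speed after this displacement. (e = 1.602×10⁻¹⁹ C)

v_f ≈ 4.25×10⁵ m/s

B does no work; ΔKE = |q|E d.
½mv_f² = ½mv₀² + |q|Ed = ½(1.16×10⁻²⁶)(1.84×10⁴)² + (1.602×10⁻¹⁹)(2.65×10⁴)(0.246) ≈ 1.964×10⁻¹⁸ J + 1.044×10⁻¹⁵ J ≈ 1.046×10⁻¹⁵ J.
v_f = √(2·1.046×10⁻¹⁵/1.16×10⁻²⁶) ≈ 4.25×10⁵ m/s.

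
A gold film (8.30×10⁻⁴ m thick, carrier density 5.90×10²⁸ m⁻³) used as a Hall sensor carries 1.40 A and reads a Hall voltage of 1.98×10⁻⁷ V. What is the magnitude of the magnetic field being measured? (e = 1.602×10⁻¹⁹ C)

B ≈ 1.11 T

From V_H = IB/(n e t), B = V_H n e t / I.
B = (1.98×10⁻⁷)(5.90×10²⁸)(1.602×10⁻¹⁹)(8.30×10⁻⁴)/1.40 ≈ 1.11 T.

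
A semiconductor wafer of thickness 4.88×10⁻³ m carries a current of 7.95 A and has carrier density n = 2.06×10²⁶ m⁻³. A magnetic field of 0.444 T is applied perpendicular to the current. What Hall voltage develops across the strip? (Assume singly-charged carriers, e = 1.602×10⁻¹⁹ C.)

V_H = IB/(n e t).
V_H = (7.95)(0.444)/((2.06×10²⁶)(1.602×10⁻¹⁹)(4.88×10⁻³)) ≈ 2.19×10⁻⁵ V.

V_H ≈ 2.19×10⁻⁵ V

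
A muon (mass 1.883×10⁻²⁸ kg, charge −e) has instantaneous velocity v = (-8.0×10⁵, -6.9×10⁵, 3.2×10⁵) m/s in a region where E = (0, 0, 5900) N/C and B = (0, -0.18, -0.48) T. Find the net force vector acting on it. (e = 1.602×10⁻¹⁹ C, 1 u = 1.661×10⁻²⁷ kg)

v×B = (3.89×10⁵, -3.84×10⁵, 1.44×10⁵) N/C.
E + v×B = (3.89×10⁵, -3.84×10⁵, 1.50×10⁵) N/C.
F = q(E + v×B) = (−1.602×10⁻¹⁹ C)·(3.89×10⁵, -3.84×10⁵, 1.50×10⁵) = (-6.23×10⁻¹⁴, 6.15×10⁻¹⁴, -2.40×10⁻¹⁴) N.

F ≈ (-6.23×10⁻¹⁴, 6.15×10⁻¹⁴, -2.40×10⁻¹⁴) N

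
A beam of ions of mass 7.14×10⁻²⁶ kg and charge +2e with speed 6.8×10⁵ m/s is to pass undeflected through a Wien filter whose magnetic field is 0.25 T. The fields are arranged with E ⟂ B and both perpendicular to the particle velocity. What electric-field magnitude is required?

E = 1.7×10⁵ V/m

For straight-line motion qE = qvB, so E = vB.
E = 6.8×10⁵ × 0.25 = 1.7×10⁵ V/m.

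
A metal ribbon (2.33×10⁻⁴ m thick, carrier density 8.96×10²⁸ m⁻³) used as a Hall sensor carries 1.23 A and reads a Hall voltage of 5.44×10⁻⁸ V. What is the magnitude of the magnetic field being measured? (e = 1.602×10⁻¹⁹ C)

From V_H = IB/(n e t), B = V_H n e t / I.
B = (5.44×10⁻⁸)(8.96×10²⁸)(1.602×10⁻¹⁹)(2.33×10⁻⁴)/1.23 ≈ 0.148 T.

B ≈ 0.148 T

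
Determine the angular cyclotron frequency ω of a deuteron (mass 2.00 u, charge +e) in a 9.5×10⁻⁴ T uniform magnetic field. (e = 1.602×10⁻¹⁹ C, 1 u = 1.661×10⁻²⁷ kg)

ω ≈ 4.6×10⁴ rad/s

ω = |q|B/m.
ω = (1.602×10⁻¹⁹)(9.5×10⁻⁴)/3.322×10⁻²⁷ ≈ 4.6×10⁴ rad/s.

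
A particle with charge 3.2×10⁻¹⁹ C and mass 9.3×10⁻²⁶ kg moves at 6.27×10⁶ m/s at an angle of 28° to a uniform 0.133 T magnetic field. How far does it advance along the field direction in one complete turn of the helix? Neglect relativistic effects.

p ≈ 76.0 m

v∥ = v cosθ = 6.27×10⁶·cos28° ≈ 5.536×10⁶ m/s.
T = 2πm/(|q|B) = 2π(9.3×10⁻²⁶)/((3.2×10⁻¹⁹)(0.133)) ≈ 1.373×10⁻⁵ s.
pitch = v∥ T = (5.536×10⁶)(1.373×10⁻⁵) ≈ 76.0 m.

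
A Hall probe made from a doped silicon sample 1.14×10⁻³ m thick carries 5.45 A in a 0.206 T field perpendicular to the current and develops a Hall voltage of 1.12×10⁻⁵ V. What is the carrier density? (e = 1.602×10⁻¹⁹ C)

n ≈ 5.49×10²⁶ m⁻³

From V_H = IB/(n e t), n = IB/(V_H e t).
n = (5.45)(0.206)/((1.12×10⁻⁵)(1.602×10⁻¹⁹)(1.14×10⁻³)) ≈ 5.49×10²⁶ m⁻³.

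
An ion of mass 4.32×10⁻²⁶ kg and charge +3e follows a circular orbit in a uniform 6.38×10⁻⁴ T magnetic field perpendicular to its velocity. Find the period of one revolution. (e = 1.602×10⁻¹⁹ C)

T ≈ 8.85×10⁻⁴ s

The cyclotron period depends only on m, q, B: T = 2πm/(|q|B).
T = 2π(4.32×10⁻²⁶)/((4.806×10⁻¹⁹)(6.38×10⁻⁴)) ≈ 8.85×10⁻⁴ s.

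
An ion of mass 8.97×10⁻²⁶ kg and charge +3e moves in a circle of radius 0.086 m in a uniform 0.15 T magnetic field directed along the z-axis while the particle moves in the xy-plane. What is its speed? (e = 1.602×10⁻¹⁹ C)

From |q|vB = mv²/r, v = |q|Br/m.
v = (4.806×10⁻¹⁹)(0.15)(0.086)/8.97×10⁻²⁶ ≈ 6.9×10⁴ m/s.

v ≈ 6.9×10⁴ m/s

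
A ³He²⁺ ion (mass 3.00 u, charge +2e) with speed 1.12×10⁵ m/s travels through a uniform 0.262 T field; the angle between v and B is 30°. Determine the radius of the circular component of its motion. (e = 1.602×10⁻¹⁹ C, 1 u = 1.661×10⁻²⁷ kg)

v⊥ = v sinθ = 1.12×10⁵·sin30° ≈ 5.600×10⁴ m/s.
r = m v⊥/(|q|B) = (4.983×10⁻²⁷)(5.600×10⁴)/((3.204×10⁻¹⁹)(0.262)) ≈ 3.32×10⁻³ m.

r ≈ 3.32×10⁻³ m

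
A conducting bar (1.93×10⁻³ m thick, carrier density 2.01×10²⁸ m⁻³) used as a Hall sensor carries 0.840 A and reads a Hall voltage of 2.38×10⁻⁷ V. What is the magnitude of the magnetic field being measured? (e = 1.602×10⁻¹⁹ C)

From V_H = IB/(n e t), B = V_H n e t / I.
B = (2.38×10⁻⁷)(2.01×10²⁸)(1.602×10⁻¹⁹)(1.93×10⁻³)/0.840 ≈ 1.76 T.

B ≈ 1.76 T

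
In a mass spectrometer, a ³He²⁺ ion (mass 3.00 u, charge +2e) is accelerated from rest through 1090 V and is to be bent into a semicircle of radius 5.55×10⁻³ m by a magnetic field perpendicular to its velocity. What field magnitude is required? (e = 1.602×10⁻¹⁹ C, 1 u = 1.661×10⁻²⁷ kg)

v = √(2|q|V/m) = √(2·3.204×10⁻¹⁹·1090/4.983×10⁻²⁷) ≈ 3.744×10⁵ m/s.
B = mv/(|q|r) = (4.983×10⁻²⁷)(3.744×10⁵)/((3.204×10⁻¹⁹)(5.55×10⁻³)) ≈ 1.05 T.

B ≈ 1.05 T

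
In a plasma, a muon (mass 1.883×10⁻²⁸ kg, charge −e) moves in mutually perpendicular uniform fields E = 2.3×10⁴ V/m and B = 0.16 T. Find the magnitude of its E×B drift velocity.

In crossed fields the guiding centre drifts at v_d = |E×B|/B² = E/B, independent of charge and mass.
v_d = 2.3×10⁴/0.16 = 1.4×10⁵ m/s.

v_d ≈ 1.4×10⁵ m/s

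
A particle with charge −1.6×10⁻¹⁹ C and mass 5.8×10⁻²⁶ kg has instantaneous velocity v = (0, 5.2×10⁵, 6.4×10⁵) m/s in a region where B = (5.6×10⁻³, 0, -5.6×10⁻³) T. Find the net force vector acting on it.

F ≈ (4.66×10⁻¹⁶, -5.73×10⁻¹⁶, 4.66×10⁻¹⁶) N

v×B = (-2910, 3580, -2910) N/C.
F = q v×B = (−1.6×10⁻¹⁹ C)·(-2910, 3580, -2910) = (4.66×10⁻¹⁶, -5.73×10⁻¹⁶, 4.66×10⁻¹⁶) N.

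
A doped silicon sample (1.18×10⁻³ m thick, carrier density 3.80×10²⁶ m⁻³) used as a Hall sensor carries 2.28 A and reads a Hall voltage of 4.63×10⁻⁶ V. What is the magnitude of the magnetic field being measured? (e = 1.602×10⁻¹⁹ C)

B ≈ 0.146 T

From V_H = IB/(n e t), B = V_H n e t / I.
B = (4.63×10⁻⁶)(3.80×10²⁶)(1.602×10⁻¹⁹)(1.18×10⁻³)/2.28 ≈ 0.146 T.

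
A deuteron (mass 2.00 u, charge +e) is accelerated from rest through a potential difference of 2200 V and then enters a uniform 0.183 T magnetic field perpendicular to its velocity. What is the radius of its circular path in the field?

Acceleration: |q|V = ½mv² ⇒ v = √(2|q|V/m) = √(2·1.602×10⁻¹⁹·2200/3.322×10⁻²⁷) ≈ 4.606×10⁵ m/s.
In the field: r = mv/(|q|B) = (3.322×10⁻²⁷)(4.606×10⁵)/((1.602×10⁻¹⁹)(0.183)) ≈ 0.0522 m.

r ≈ 0.0522 m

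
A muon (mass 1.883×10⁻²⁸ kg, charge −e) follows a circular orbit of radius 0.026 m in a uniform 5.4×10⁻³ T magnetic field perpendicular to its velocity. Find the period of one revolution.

The cyclotron period depends only on m, q, B: T = 2πm/(|q|B).
T = 2π(1.883×10⁻²⁸)/((1.602×10⁻¹⁹)(5.4×10⁻³)) ≈ 1.4×10⁻⁶ s.

T ≈ 1.4×10⁻⁶ s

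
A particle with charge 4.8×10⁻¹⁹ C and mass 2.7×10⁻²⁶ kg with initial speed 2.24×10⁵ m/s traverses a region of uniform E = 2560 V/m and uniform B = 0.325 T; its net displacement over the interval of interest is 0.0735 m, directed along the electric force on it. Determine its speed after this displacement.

B does no work; ΔKE = |q|E d.
½mv_f² = ½mv₀² + |q|Ed = ½(2.7×10⁻²⁶)(2.24×10⁵)² + (4.8×10⁻¹⁹)(2560)(0.0735) ≈ 6.774×10⁻¹⁶ J + 9.032×10⁻¹⁷ J ≈ 7.677×10⁻¹⁶ J.
v_f = √(2·7.677×10⁻¹⁶/2.7×10⁻²⁶) ≈ 2.38×10⁵ m/s.

v_f ≈ 2.38×10⁵ m/s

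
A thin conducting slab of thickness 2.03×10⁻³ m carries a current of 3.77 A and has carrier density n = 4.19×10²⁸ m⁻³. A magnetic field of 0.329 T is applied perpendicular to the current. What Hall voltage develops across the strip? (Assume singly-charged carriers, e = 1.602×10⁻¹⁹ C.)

V_H ≈ 9.10×10⁻⁸ V

V_H = IB/(n e t).
V_H = (3.77)(0.329)/((4.19×10²⁸)(1.602×10⁻¹⁹)(2.03×10⁻³)) ≈ 9.10×10⁻⁸ V.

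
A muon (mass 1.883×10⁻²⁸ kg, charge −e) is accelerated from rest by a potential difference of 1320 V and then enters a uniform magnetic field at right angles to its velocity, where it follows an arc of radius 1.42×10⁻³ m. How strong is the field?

v = √(2|q|V/m) = √(2·1.602×10⁻¹⁹·1320/1.883×10⁻²⁸) ≈ 1.499×10⁶ m/s.
B = mv/(|q|r) = (1.883×10⁻²⁸)(1.499×10⁶)/((1.602×10⁻¹⁹)(1.42×10⁻³)) ≈ 1.24 T.

B ≈ 1.24 T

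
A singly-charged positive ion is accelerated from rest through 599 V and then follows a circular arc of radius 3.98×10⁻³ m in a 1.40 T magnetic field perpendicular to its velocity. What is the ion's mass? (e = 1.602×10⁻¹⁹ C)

m ≈ 4.15×10⁻²⁷ kg

Combine |q|V = ½mv² and r = mv/(|q|B): eliminate v to get m = qB²r²/(2V).
m = (1.602×10⁻¹⁹)(1.40)²(3.98×10⁻³)²/(2·599) ≈ 4.15×10⁻²⁷ kg.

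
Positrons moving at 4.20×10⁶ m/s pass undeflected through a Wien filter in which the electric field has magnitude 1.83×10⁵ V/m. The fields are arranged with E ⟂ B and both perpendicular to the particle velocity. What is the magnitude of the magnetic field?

B = 0.0436 T

Balance of forces in the selector: qE = qvB ⇒ B = E/v.
B = 1.83×10⁵/4.20×10⁶ = 0.0436 T.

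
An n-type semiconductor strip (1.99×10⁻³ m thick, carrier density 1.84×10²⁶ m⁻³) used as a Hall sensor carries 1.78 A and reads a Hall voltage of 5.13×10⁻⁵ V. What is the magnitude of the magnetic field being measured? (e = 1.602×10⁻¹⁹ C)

B ≈ 1.69 T

From V_H = IB/(n e t), B = V_H n e t / I.
B = (5.13×10⁻⁵)(1.84×10²⁶)(1.602×10⁻¹⁹)(1.99×10⁻³)/1.78 ≈ 1.69 T.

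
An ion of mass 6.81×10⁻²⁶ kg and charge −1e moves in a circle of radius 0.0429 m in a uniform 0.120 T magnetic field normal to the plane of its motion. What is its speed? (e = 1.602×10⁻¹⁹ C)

From |q|vB = mv²/r, v = |q|Br/m.
v = (1.602×10⁻¹⁹)(0.120)(0.0429)/6.81×10⁻²⁶ ≈ 1.21×10⁴ m/s.

v ≈ 1.21×10⁴ m/s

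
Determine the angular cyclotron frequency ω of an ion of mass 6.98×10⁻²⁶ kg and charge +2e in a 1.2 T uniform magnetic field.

ω ≈ 5.5×10⁶ rad/s

ω = |q|B/m.
ω = (3.204×10⁻¹⁹)(1.2)/6.98×10⁻²⁶ ≈ 5.5×10⁶ rad/s.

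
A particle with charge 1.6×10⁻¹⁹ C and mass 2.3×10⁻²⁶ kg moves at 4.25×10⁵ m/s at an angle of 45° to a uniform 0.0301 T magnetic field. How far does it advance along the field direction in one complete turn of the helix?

p ≈ 9.02 m

v∥ = v cosθ = 4.25×10⁵·cos45° ≈ 3.005×10⁵ m/s.
T = 2πm/(|q|B) = 2π(2.3×10⁻²⁶)/((1.6×10⁻¹⁹)(0.0301)) ≈ 3.001×10⁻⁵ s.
pitch = v∥ T = (3.005×10⁵)(3.001×10⁻⁵) ≈ 9.02 m.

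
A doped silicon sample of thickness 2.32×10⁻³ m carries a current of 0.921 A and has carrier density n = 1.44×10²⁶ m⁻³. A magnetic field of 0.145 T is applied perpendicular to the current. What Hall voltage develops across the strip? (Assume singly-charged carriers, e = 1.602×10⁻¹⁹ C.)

V_H = IB/(n e t).
V_H = (0.921)(0.145)/((1.44×10²⁶)(1.602×10⁻¹⁹)(2.32×10⁻³)) ≈ 2.50×10⁻⁶ V.

V_H ≈ 2.50×10⁻⁶ V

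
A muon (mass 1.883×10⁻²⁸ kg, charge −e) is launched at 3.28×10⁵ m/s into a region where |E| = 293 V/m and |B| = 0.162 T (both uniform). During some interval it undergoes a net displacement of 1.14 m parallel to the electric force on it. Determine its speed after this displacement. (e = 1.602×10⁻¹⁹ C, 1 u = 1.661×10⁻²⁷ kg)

B does no work; ΔKE = |q|E d.
½mv_f² = ½mv₀² + |q|Ed = ½(1.883×10⁻²⁸)(3.28×10⁵)² + (1.602×10⁻¹⁹)(293)(1.14) ≈ 1.013×10⁻¹⁷ J + 5.351×10⁻¹⁷ J ≈ 6.364×10⁻¹⁷ J.
v_f = √(2·6.364×10⁻¹⁷/1.883×10⁻²⁸) ≈ 8.22×10⁵ m/s.

v_f ≈ 8.22×10⁵ m/s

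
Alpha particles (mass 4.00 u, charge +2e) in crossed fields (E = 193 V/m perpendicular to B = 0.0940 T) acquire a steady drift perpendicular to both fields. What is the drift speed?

In crossed fields the guiding centre drifts at v_d = |E×B|/B² = E/B, independent of charge and mass.
v_d = 193/0.0940 = 2050 m/s.

v_d ≈ 2050 m/s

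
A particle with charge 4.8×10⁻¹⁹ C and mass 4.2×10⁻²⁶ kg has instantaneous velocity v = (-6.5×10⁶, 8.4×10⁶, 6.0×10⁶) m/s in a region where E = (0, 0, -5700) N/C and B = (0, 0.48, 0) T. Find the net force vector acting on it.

v×B = (-2.88×10⁶, 0, -3.12×10⁶) N/C.
E + v×B = (-2.88×10⁶, 0, -3.13×10⁶) N/C.
F = q(E + v×B) = (4.8×10⁻¹⁹ C)·(-2.88×10⁶, 0, -3.13×10⁶) = (-1.38×10⁻¹², 0, -1.50×10⁻¹²) N.

F ≈ (-1.38×10⁻¹², 0, -1.50×10⁻¹²) N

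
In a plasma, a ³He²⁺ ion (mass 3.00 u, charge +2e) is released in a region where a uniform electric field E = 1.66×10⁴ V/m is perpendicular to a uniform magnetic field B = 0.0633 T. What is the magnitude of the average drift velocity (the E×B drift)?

The steady drift has the magnetic force balancing the electric force, so v_d = E/B.
v_d = 1.66×10⁴/0.0633 = 2.62×10⁵ m/s.

v_d ≈ 2.62×10⁵ m/s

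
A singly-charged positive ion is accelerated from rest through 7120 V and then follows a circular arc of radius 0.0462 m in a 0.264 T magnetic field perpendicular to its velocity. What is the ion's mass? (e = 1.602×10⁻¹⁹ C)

Combine |q|V = ½mv² and r = mv/(|q|B): eliminate v to get m = qB²r²/(2V).
m = (1.602×10⁻¹⁹)(0.264)²(0.0462)²/(2·7120) ≈ 1.67×10⁻²⁷ kg.

m ≈ 1.67×10⁻²⁷ kg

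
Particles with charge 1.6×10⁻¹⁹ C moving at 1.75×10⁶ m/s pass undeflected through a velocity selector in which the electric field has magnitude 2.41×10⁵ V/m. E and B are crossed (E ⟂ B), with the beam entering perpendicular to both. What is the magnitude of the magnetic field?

B = 0.138 T

Balance of forces in the selector: qE = qvB ⇒ B = E/v.
B = 2.41×10⁵/1.75×10⁶ = 0.138 T.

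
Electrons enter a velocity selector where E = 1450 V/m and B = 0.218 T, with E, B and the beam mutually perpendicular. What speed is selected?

Straight-line motion ⇒ electric and magnetic forces cancel, so E = vB.
v = E/B = 1450/0.218 = 6650 m/s.

v = 6650 m/s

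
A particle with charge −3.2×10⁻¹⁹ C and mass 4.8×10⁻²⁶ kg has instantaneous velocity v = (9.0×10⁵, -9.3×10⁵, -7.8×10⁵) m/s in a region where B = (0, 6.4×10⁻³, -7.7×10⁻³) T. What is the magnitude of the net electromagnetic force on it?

v×B = (1.22×10⁴, 6930, 5760) N/C.
F = q v×B = (−3.2×10⁻¹⁹ C)·(1.22×10⁴, 6930, 5760) = (-3.89×10⁻¹⁵, -2.22×10⁻¹⁵, -1.84×10⁻¹⁵) N.
|F| = 4.84×10⁻¹⁵ N.

|F| ≈ 4.84×10⁻¹⁵ N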